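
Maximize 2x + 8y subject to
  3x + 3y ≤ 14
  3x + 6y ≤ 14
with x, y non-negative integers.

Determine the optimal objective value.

(x,y)=(0,2): 3·0+3·2=6≤14, 3·0+6·2=12≤14, objective 16.
(x,y)=(1,1): 3·1+3·1=6≤14, 3·1+6·1=9≤14, objective 10.
(x,y)=(0,1): 3·0+3·1=3≤14, 3·0+6·1=6≤14, objective 8.
The best lattice point is (0,2), giving 16.

16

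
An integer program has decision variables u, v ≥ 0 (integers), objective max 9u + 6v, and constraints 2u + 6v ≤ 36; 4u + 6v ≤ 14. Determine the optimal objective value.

27

The continuous relaxation peaks at (3.5, 0) with value 31.50; rounding to a feasible lattice point costs some objective.
(u,v)=(3,0): 2·3+6·0=6≤36, 4·3+6·0=12≤14, objective 27.
(u,v)=(2,1): 2·2+6·1=10≤36, 4·2+6·1=14≤14, objective 24.
(u,v)=(2,0): 2·2+6·0=4≤36, 4·2+6·0=8≤14, objective 18.
No feasible integer point exceeds 27.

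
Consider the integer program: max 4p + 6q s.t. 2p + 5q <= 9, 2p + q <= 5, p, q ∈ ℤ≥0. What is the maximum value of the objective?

(p,q)=(2,1): 2·2+5·1=9≤9, 2·2+1·1=5≤5, objective 14.
(p,q)=(1,1): 2·1+5·1=7≤9, 2·1+1·1=3≤5, objective 10.
Maximum is 14 at (p,q)=(2,1).

14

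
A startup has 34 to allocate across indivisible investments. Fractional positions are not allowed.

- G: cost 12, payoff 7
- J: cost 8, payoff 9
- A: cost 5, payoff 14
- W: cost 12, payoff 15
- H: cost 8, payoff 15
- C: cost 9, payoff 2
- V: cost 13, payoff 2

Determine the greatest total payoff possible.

53

Allowing fractional choices, the relaxed optimum would be about 53.6, but investments are indivisible.
A + W + H + C: cost 5 + 12 + 8 + 9 = 34 ≤ 34, payoff 14 + 15 + 15 + 2 = 46.
G + J + A + H: cost 12 + 8 + 5 + 8 = 33 ≤ 34, payoff 7 + 9 + 14 + 15 = 45.
J + A + W + H: cost 8 + 5 + 12 + 8 = 33 ≤ 34, payoff 9 + 14 + 15 + 15 = 53.
Best is J, A, W, and H with total payoff 53.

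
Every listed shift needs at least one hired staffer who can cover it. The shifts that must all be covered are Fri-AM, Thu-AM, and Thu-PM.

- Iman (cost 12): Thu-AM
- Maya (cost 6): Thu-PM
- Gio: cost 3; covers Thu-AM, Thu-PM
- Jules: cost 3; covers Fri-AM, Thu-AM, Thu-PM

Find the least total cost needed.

3

This is a weighted set-cover instance.
Jules alone covers Fri-AM, Thu-AM, Thu-PM — every shift.
Total cost: 3.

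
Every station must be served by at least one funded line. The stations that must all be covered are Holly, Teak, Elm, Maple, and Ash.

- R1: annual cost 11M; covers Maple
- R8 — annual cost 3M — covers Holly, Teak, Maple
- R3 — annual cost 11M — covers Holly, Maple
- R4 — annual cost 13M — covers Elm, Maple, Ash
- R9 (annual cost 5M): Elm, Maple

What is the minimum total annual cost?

16

The greedy cost-per-new-station heuristic would pick R8, R9, and R4 for 21, but a cheaper cover exists.
Choose R8 and R4: together they cover Holly, Teak, Elm, Maple, Ash — every station.
Total annual cost: 3 + 13 = 16.
No cover costs less than 16.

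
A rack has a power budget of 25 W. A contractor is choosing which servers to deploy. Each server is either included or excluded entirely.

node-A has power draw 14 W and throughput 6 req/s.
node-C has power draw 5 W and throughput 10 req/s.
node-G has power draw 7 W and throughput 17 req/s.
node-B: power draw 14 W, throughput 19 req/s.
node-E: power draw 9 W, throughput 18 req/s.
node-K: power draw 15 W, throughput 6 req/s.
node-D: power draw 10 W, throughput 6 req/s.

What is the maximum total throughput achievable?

This is a 0-1 knapsack instance.
Allowing fractional choices, the relaxed optimum would be about 50.4, but servers are indivisible.
node-B + node-E: power draw 14 + 9 = 23 ≤ 25, throughput 19 + 18 = 37.
node-G + node-B: power draw 7 + 14 = 21 ≤ 25, throughput 17 + 19 = 36.
node-C + node-G + node-E: power draw 5 + 7 + 9 = 21 ≤ 25, throughput 10 + 17 + 18 = 45.
Best is node-C, node-G, and node-E with total throughput 45.

45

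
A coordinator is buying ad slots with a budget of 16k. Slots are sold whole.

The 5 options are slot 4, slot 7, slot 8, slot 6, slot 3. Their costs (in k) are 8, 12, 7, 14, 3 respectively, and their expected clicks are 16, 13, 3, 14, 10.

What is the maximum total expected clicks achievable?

Allowing fractional choices, the relaxed optimum would be about 31.4, but ad slots are indivisible.
slot 7 + slot 3: cost 12 + 3 = 15 ≤ 16, expected clicks 13 + 10 = 23.
slot 4 + slot 3: cost 8 + 3 = 11 ≤ 16, expected clicks 16 + 10 = 26.
slot 4 + slot 8: cost 8 + 7 = 15 ≤ 16, expected clicks 16 + 3 = 19.
Best is slot 4 and slot 3 with total expected clicks 26.

26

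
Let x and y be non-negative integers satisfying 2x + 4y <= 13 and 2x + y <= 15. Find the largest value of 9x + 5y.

(x,y)=(6,0): 2·6+4·0=12≤13, 2·6+1·0=12≤15, objective 54.
(x,y)=(5,0): 2·5+4·0=10≤13, 2·5+1·0=10≤15, objective 45.
The best lattice point is (6,0), giving 54.

54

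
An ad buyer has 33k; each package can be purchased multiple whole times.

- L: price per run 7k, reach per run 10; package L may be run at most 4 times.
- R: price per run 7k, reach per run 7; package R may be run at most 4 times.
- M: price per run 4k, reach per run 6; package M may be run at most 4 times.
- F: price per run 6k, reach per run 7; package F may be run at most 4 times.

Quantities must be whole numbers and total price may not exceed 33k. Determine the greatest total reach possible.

48

This is a bounded integer knapsack.
3×L and 3×M: price 33 ≤ 33, reach 3·10 + 3·6 = 48.
4×L and 1×M: price 32 ≤ 33, reach 4·10 + 1·6 = 46.
Best is 48.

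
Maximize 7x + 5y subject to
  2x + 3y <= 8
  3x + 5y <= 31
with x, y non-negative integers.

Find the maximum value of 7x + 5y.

28

(x,y)=(4,0): 2·4+3·0=8≤8, 3·4+5·0=12≤31, objective 28.
(x,y)=(3,0): 2·3+3·0=6≤8, 3·3+5·0=9≤31, objective 21.
Maximum is 28 at (x,y)=(4,0).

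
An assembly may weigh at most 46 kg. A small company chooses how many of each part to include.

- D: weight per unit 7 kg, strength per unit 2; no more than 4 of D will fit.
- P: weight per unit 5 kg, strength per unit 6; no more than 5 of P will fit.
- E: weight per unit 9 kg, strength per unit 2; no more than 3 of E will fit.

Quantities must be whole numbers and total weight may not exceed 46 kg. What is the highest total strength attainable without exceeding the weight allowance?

36

P has the best ratio (6/5); taking only P gives at most 5×6 = 30 (stopped by the supply cap of 5).
Mixing does better — 3×D and 5×P: weight 46 ≤ 46, strength 3·2 + 5·6 = 36.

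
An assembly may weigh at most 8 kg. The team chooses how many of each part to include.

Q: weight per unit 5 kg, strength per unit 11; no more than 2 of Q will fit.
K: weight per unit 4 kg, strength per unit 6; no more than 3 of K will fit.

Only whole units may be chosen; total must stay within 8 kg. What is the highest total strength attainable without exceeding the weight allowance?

1×Q: weight 5 ≤ 8, strength 1·11 = 11.
2×K: weight 8 ≤ 8, strength 2·6 = 12.
Best is 12.

12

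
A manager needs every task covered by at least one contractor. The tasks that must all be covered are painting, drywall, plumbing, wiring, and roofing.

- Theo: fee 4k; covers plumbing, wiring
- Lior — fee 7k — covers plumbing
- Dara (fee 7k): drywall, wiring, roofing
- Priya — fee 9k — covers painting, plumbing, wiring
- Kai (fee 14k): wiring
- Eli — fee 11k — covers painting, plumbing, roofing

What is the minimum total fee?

16

This is a weighted set-cover instance.
The greedy cost-per-new-task heuristic would pick Theo, Dara, and Priya for 20, but a cheaper cover exists.
Choose Dara and Priya: together they cover painting, drywall, plumbing, wiring, roofing — every task.
Total fee: 7 + 9 = 16.
No cover costs less than 16.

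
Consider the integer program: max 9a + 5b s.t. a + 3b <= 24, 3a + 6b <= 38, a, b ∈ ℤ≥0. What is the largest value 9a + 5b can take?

The continuous relaxation peaks at (12.7, 0) with value 114.00; rounding to a feasible lattice point costs some objective.
(a,b)=(12,0): 1·12+3·0=12≤24, 3·12+6·0=36≤38, objective 108.
(a,b)=(11,0): 1·11+3·0=11≤24, 3·11+6·0=33≤38, objective 99.
The best lattice point is (12,0), giving 108.

108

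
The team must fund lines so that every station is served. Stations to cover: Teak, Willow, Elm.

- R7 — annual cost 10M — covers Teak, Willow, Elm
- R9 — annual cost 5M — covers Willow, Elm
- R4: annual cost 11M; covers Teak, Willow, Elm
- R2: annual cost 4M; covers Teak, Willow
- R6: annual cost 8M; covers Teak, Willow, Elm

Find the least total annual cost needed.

8

The greedy cost-per-new-station heuristic would pick R2 and R9 for 9, but a cheaper cover exists.
R6 alone covers Teak, Willow, Elm — every station.
Total annual cost: 8.
No cover costs less than 8.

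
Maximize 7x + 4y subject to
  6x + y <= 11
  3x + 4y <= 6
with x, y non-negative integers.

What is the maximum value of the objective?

7

(x,y)=(1,0): 6·1+1·0=6≤11, 3·1+4·0=3≤6, objective 7.
(x,y)=(0,1): 6·0+1·1=1≤11, 3·0+4·1=4≤6, objective 4.
Maximum is 7 at (x,y)=(1,0).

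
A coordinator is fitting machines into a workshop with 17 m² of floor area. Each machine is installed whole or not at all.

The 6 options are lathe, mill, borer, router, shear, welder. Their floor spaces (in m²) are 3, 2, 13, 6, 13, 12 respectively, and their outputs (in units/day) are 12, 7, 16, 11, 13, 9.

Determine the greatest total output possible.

30

lathe + mill + router: floor space 3 + 2 + 6 = 11 ≤ 17, output 12 + 7 + 11 = 30.
lathe + borer: floor space 3 + 13 = 16 ≤ 17, output 12 + 16 = 28.
Best is lathe, mill, and router with total output 30.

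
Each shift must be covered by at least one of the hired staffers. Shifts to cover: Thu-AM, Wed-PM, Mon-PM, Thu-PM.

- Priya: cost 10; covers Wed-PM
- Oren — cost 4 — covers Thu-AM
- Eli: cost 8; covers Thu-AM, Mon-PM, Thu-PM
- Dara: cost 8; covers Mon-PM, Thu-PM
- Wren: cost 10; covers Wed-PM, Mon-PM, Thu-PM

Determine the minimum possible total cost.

14

Choose Oren and Wren: together they cover Thu-AM, Wed-PM, Mon-PM, Thu-PM — every shift.
Total cost: 4 + 10 = 14.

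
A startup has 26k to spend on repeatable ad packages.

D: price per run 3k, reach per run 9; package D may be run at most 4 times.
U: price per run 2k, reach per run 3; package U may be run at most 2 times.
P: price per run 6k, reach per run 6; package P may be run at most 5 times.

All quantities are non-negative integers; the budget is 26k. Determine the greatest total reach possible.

51

Take 4×D, 1×U, and 2×P: price 26 ≤ 26, reach 4·9 + 1·3 + 2·6 = 51.
D has the best ratio (9/3) and is taken to its limit of 4; remaining capacity is filled optimally with the others.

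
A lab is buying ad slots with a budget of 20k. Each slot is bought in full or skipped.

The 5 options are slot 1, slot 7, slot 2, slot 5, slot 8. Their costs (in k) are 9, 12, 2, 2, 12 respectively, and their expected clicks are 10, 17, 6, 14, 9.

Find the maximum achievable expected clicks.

37

Treat it as a binary knapsack problem.
Allowing fractional choices, the relaxed optimum would be about 41.4, but ad slots are indivisible.
slot 7 + slot 5: cost 12 + 2 = 14 ≤ 20, expected clicks 17 + 14 = 31.
slot 7 + slot 2 + slot 5: cost 12 + 2 + 2 = 16 ≤ 20, expected clicks 17 + 6 + 14 = 37.
slot 1 + slot 2 + slot 5: cost 9 + 2 + 2 = 13 ≤ 20, expected clicks 10 + 6 + 14 = 30.
Best is slot 7, slot 2, and slot 5 with total expected clicks 37.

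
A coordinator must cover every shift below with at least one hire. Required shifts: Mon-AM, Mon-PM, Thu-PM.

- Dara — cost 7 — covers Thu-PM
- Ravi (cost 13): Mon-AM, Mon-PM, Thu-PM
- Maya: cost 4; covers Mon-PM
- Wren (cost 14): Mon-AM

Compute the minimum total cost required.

The greedy cost-per-new-shift heuristic would pick Maya and Ravi for 17, but a cheaper cover exists.
Ravi alone covers Mon-AM, Mon-PM, Thu-PM — every shift.
Total cost: 13.
No cover costs less than 13.

13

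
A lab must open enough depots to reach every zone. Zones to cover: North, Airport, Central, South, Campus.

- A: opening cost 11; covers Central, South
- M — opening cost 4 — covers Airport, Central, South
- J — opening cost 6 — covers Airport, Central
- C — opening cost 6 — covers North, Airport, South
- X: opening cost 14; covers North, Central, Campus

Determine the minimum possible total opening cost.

18

The greedy cost-per-new-zone heuristic would pick M, C, and X for 24, but a cheaper cover exists.
Choose M and X: together they cover North, Airport, Central, South, Campus — every zone.
Total opening cost: 4 + 14 = 18.
No cover costs less than 18.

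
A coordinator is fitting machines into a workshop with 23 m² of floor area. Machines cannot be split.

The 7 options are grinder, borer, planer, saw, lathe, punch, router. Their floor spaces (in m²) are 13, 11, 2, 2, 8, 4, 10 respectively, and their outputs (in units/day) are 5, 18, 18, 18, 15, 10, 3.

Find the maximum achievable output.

69

Treat it as a binary knapsack problem.
Allowing fractional choices, the relaxed optimum would be about 72.5, but machines are indivisible.
borer + planer + saw + punch: floor space 11 + 2 + 2 + 4 = 19 ≤ 23, output 18 + 18 + 18 + 10 = 64.
borer + planer + saw + lathe: floor space 11 + 2 + 2 + 8 = 23 ≤ 23, output 18 + 18 + 18 + 15 = 69.
Best is borer, planer, saw, and lathe with total output 69.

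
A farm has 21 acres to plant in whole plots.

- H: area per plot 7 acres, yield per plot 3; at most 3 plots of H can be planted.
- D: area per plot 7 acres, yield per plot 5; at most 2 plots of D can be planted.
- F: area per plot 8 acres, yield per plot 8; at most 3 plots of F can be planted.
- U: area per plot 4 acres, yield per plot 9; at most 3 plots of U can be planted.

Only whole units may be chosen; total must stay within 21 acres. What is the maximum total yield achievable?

35

1×F and 3×U: area 20 ≤ 21, yield 1·8 + 3·9 = 35.
1×D and 3×U: area 19 ≤ 21, yield 1·5 + 3·9 = 32.
Best is 35.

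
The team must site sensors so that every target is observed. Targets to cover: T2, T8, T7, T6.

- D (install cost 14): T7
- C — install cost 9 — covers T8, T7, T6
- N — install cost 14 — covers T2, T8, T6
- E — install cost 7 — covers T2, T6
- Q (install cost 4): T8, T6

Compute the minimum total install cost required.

The greedy cost-per-new-target heuristic would pick Q, E, and C for 20, but a cheaper cover exists.
Choose C and E: together they cover T2, T8, T7, T6 — every target.
Total install cost: 9 + 7 = 16.
No cover costs less than 16.

16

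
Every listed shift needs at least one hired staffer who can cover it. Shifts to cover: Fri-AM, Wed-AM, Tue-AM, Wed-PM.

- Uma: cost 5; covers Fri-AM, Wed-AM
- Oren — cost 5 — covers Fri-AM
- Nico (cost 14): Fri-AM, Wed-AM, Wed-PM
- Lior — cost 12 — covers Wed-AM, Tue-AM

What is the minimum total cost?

26

This is a weighted set-cover instance.
Choose Nico and Lior: together they cover Fri-AM, Wed-AM, Tue-AM, Wed-PM — every shift.
Total cost: 14 + 12 = 26.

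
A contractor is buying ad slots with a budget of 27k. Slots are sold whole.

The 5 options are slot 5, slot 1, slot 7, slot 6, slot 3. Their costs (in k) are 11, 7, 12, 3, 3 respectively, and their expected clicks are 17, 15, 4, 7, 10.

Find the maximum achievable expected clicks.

49

slot 5 + slot 1 + slot 3: cost 11 + 7 + 3 = 21 ≤ 27, expected clicks 17 + 15 + 10 = 42.
slot 5 + slot 1 + slot 6: cost 11 + 7 + 3 = 21 ≤ 27, expected clicks 17 + 15 + 7 = 39.
slot 5 + slot 1 + slot 6 + slot 3: cost 11 + 7 + 3 + 3 = 24 ≤ 27, expected clicks 17 + 15 + 7 + 10 = 49.
Best is slot 5, slot 1, slot 6, and slot 3 with total expected clicks 49.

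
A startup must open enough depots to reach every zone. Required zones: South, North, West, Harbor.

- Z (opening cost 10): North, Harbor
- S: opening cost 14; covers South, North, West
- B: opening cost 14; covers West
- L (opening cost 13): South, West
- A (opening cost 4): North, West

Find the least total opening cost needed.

23

The greedy cost-per-new-zone heuristic would pick A, Z, and L for 27, but a cheaper cover exists.
Choose Z and L: together they cover South, North, West, Harbor — every zone.
Total opening cost: 10 + 13 = 23.
No cover costs less than 23.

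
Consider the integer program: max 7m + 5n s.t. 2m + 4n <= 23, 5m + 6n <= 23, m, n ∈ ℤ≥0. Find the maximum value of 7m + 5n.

28

Relaxing integrality, the LP optimum is 32.20 at (m,n) = (4.6, 0), which is not an integer point.
(m,n)=(4,0): 2·4+4·0=8≤23, 5·4+6·0=20≤23, objective 28.
(m,n)=(3,1): 2·3+4·1=10≤23, 5·3+6·1=21≤23, objective 26.
(m,n)=(3,0): 2·3+4·0=6≤23, 5·3+6·0=15≤23, objective 21.
No feasible integer point exceeds 28.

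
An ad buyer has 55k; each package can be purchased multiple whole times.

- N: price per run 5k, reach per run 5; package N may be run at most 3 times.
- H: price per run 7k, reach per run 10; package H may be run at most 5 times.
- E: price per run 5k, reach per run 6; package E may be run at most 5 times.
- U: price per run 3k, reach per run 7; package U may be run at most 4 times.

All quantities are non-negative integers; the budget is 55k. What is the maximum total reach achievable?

86

4×H, 3×E, and 4×U: price 55 ≤ 55, reach 4·10 + 3·6 + 4·7 = 86.
1×N, 4×H, 2×E, and 4×U: price 55 ≤ 55, reach 1·5 + 4·10 + 2·6 + 4·7 = 85.
Best is 86.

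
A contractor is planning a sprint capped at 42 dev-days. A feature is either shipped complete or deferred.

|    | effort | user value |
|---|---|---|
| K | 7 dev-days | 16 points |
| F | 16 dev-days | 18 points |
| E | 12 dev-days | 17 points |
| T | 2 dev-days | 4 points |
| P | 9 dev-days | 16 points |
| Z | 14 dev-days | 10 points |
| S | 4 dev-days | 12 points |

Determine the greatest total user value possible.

K + E + T + P + S: effort 7 + 12 + 2 + 9 + 4 = 34 ≤ 42, user value 16 + 17 + 4 + 16 + 12 = 65.
K + F + T + P + S: effort 7 + 16 + 2 + 9 + 4 = 38 ≤ 42, user value 16 + 18 + 4 + 16 + 12 = 66.
K + F + E + T + S: effort 7 + 16 + 12 + 2 + 4 = 41 ≤ 42, user value 16 + 18 + 17 + 4 + 12 = 67.
Best is K, F, E, T, and S with total user value 67.

67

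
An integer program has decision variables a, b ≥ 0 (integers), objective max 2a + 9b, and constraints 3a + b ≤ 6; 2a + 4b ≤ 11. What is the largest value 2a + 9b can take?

20

The continuous relaxation peaks at (0, 2.75) with value 24.75; rounding to a feasible lattice point costs some objective.
(a,b)=(1,2) is feasible, giving 20.
(a,b)=(0,2) is feasible, giving 18.
(a,b)=(1,1) is feasible, giving 11.
Maximum is 20 at (a,b)=(1,2).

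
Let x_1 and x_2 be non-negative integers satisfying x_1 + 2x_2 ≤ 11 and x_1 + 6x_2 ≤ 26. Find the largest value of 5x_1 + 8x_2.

55

(x_1,x_2)=(11,0): 1·11+2·0=11≤11, 1·11+6·0=11≤26, objective 55.
(x_1,x_2)=(10,0): 1·10+2·0=10≤11, 1·10+6·0=10≤26, objective 50.
The best lattice point is (11,0), giving 55.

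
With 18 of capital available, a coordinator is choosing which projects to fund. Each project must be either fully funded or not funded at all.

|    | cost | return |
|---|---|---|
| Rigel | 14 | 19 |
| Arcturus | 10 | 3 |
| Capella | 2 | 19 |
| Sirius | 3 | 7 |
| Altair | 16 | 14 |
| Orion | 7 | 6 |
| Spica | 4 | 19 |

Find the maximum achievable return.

Take Capella, Sirius, Orion, and Spica: cost 2 + 3 + 7 + 4 = 16 ≤ 18, return 19 + 7 + 6 + 19 = 51.
No other feasible combination does better.

51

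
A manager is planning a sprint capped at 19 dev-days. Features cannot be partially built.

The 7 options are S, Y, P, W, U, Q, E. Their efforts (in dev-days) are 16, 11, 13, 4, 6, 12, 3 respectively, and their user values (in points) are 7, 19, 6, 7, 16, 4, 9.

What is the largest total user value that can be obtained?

35

This is an integer program with binary decision variables.
Allowing fractional choices, the relaxed optimum would be about 42.4, but features are indivisible.
Y + U: effort 11 + 6 = 17 ≤ 19, user value 19 + 16 = 35.
Y + W + E: effort 11 + 4 + 3 = 18 ≤ 19, user value 19 + 7 + 9 = 35.
W + U + E: effort 4 + 6 + 3 = 13 ≤ 19, user value 7 + 16 + 9 = 32.
The maximum user value is 35; one optimal choice is Y and U.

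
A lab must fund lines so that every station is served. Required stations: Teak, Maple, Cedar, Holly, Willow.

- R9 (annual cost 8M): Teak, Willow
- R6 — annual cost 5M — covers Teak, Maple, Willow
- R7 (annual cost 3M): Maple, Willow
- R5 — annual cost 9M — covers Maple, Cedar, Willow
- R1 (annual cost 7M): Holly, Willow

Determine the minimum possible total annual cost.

21

This is a weighted set-cover instance.
The greedy cost-per-new-station heuristic would pick R7, R6, R1, and R5 for 24, but a cheaper cover exists.
Choose R6, R5, and R1: together they cover Teak, Maple, Cedar, Holly, Willow — every station.
Total annual cost: 5 + 9 + 7 = 21.
No cover costs less than 21.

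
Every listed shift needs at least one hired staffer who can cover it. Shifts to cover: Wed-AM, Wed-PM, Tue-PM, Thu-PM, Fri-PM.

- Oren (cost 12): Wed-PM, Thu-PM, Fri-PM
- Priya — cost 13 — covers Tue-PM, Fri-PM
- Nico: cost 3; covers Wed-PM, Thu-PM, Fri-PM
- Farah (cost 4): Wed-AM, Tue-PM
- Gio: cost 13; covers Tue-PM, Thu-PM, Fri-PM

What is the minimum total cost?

7

Choose Nico and Farah: together they cover Wed-AM, Wed-PM, Tue-PM, Thu-PM, Fri-PM — every shift.
Total cost: 3 + 4 = 7.
No cover costs less than 7.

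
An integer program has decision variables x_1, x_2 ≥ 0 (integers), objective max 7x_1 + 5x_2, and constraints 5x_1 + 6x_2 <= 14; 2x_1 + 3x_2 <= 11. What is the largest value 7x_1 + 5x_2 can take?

14

The continuous relaxation peaks at (2.8, 0) with value 19.60; rounding to a feasible lattice point costs some objective.
(x_1,x_2)=(2,0): 5·2+6·0=10≤14, 2·2+3·0=4≤11, objective 14.
(x_1,x_2)=(1,1): 5·1+6·1=11≤14, 2·1+3·1=5≤11, objective 12.
(x_1,x_2)=(1,0): 5·1+6·0=5≤14, 2·1+3·0=2≤11, objective 7.
Maximum is 14 at (x_1,x_2)=(2,0).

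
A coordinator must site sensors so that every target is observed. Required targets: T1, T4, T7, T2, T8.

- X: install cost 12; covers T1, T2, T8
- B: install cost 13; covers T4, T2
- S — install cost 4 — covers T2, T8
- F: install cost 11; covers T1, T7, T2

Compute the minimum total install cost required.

This is a weighted set-cover instance.
Choose B, S, and F: together they cover T1, T4, T7, T2, T8 — every target.
Total install cost: 13 + 4 + 11 = 28.
No cover costs less than 28.

28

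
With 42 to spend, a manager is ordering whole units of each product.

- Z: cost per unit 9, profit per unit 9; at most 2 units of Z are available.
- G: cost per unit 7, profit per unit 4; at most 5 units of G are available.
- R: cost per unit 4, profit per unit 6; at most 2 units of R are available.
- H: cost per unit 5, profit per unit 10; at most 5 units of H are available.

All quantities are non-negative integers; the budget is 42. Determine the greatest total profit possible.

71

This is a bounded integer knapsack.
Take 1×Z, 2×R, and 5×H: cost 42 ≤ 42, profit 1·9 + 2·6 + 5·10 = 71.
H has the best ratio (10/5) and is taken to its limit of 5; remaining capacity is filled optimally with the others.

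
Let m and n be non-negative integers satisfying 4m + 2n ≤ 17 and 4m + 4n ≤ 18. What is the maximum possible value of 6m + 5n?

24

The continuous relaxation peaks at (4, 0.5) with value 26.50; rounding to a feasible lattice point costs some objective.
(m,n)=(4,0): 4·4+2·0=16≤17, 4·4+4·0=16≤18, objective 24.
(m,n)=(3,1): 4·3+2·1=14≤17, 4·3+4·1=16≤18, objective 23.
(m,n)=(3,0): 4·3+2·0=12≤17, 4·3+4·0=12≤18, objective 18.
The best lattice point is (4,0), giving 24.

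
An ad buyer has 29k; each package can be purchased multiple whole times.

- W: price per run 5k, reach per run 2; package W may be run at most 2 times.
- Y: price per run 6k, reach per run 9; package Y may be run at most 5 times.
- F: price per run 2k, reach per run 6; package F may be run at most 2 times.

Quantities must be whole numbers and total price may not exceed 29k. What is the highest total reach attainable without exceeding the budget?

48

Take 4×Y and 2×F: price 28 ≤ 29, reach 4·9 + 2·6 = 48.
F has the best ratio (6/2) and is taken to its limit of 2; remaining capacity is filled optimally with the others.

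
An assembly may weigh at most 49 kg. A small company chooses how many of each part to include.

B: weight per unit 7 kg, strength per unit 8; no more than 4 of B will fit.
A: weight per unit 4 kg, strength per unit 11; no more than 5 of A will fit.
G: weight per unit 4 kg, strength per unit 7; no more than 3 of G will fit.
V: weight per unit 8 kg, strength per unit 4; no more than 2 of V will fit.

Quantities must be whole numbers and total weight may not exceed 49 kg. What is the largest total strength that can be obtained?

This is a bounded integer knapsack.
Take 3×B, 5×A, and 2×G: weight 49 ≤ 49, strength 3·8 + 5·11 + 2·7 = 93.
A has the best ratio (11/4) and is taken to its limit of 5; remaining capacity is filled optimally with the others.

93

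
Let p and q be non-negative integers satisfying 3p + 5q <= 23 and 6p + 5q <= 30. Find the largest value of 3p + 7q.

31

(p,q)=(1,4) is feasible, giving 31.
(p,q)=(0,4) is feasible, giving 28.
(p,q)=(2,3) is feasible, giving 27.
Maximum is 31 at (p,q)=(1,4).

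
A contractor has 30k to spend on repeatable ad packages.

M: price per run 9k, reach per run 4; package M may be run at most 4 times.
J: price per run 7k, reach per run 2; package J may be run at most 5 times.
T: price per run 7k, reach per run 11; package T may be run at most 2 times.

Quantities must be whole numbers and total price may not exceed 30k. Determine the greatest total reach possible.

2×J and 2×T: price 28 ≤ 30, reach 2·2 + 2·11 = 26.
1×M, 1×J, and 2×T: price 30 ≤ 30, reach 1·4 + 1·2 + 2·11 = 28.
Best is 28.

28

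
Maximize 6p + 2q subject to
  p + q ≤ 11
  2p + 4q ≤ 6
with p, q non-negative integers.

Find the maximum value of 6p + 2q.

(p,q)=(3,0): 1·3+1·0=3≤11, 2·3+4·0=6≤6, objective 18.
(p,q)=(2,0): 1·2+1·0=2≤11, 2·2+4·0=4≤6, objective 12.
The best lattice point is (3,0), giving 18.

18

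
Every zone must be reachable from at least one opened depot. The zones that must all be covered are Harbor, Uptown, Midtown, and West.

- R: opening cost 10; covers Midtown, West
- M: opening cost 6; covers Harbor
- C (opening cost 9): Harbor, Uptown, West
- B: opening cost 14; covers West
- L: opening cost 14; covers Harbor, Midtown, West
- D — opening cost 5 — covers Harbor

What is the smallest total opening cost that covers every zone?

This is an integer covering problem.
Choose R and C: together they cover Harbor, Uptown, Midtown, West — every zone.
Total opening cost: 10 + 9 = 19.

19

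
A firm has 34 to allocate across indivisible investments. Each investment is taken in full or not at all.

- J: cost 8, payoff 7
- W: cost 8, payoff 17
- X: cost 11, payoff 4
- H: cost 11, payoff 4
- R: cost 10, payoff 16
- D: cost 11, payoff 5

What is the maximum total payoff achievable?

40

This is an integer program with binary decision variables.
Allowing fractional choices, the relaxed optimum would be about 43.6, but investments are indivisible.
J + W + R: cost 8 + 8 + 10 = 26 ≤ 34, payoff 7 + 17 + 16 = 40.
W + X + R: cost 8 + 11 + 10 = 29 ≤ 34, payoff 17 + 4 + 16 = 37.
W + R + D: cost 8 + 10 + 11 = 29 ≤ 34, payoff 17 + 16 + 5 = 38.
Best is J, W, and R with total payoff 40.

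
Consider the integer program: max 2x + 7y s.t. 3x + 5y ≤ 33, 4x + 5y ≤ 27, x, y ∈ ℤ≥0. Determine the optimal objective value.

(x,y)=(0,5) is feasible, giving 35.
(x,y)=(1,4) is feasible, giving 30.
The best lattice point is (0,5), giving 35.

35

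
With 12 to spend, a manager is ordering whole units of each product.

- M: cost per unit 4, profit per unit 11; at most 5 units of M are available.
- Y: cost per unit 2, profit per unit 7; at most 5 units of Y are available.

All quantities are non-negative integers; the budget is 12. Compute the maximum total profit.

1×M and 4×Y: cost 12 ≤ 12, profit 1·11 + 4·7 = 39.
2×M and 2×Y: cost 12 ≤ 12, profit 2·11 + 2·7 = 36.
Best is 39.

39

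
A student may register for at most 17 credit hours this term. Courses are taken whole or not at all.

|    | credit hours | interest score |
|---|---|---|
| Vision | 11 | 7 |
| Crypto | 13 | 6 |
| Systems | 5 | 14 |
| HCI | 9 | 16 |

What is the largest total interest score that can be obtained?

30

Allowing fractional choices, the relaxed optimum would be about 31.9, but courses are indivisible.
Vision + Systems: credit hours 11 + 5 = 16 ≤ 17, interest score 7 + 14 = 21.
Systems + HCI: credit hours 5 + 9 = 14 ≤ 17, interest score 14 + 16 = 30.
HCI: credit hours 9 ≤ 17, interest score 16.
Best is Systems and HCI with total interest score 30.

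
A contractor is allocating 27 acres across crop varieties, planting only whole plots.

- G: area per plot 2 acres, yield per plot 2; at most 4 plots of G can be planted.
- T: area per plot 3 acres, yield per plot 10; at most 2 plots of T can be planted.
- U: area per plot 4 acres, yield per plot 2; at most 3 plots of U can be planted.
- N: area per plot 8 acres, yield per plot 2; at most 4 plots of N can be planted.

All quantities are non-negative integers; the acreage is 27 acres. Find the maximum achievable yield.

34

This is a bounded integer knapsack.
T has the best ratio (10/3); taking only T gives at most 2×10 = 20 (stopped by the supply cap of 2).
Mixing does better — 4×G, 2×T, and 3×U: area 26 ≤ 27, yield 4·2 + 2·10 + 3·2 = 34.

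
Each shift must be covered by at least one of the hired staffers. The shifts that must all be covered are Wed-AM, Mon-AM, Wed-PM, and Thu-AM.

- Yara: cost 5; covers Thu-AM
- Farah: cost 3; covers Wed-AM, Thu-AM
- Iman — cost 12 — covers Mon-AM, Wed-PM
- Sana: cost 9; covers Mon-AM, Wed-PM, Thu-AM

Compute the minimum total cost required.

12

Choose Farah and Sana: together they cover Wed-AM, Mon-AM, Wed-PM, Thu-AM — every shift.
Total cost: 3 + 9 = 12.
No cover costs less than 12.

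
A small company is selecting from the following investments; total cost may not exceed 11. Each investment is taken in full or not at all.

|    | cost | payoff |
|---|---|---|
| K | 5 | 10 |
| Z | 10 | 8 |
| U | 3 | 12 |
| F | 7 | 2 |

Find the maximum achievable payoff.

Allowing fractional choices, the relaxed optimum would be about 24.4, but investments are indivisible.
K + U: cost 5 + 3 = 8 ≤ 11, payoff 10 + 12 = 22.
U: cost 3 ≤ 11, payoff 12.
U + F: cost 3 + 7 = 10 ≤ 11, payoff 12 + 2 = 14.
Best is K and U with total payoff 22.

22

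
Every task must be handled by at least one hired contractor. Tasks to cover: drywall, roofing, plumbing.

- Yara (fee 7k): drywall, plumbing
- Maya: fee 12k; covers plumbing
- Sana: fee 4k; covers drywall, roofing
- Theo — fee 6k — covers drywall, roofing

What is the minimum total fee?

Choose Yara and Sana: together they cover drywall, roofing, plumbing — every task.
Total fee: 7 + 4 = 11.
No cover costs less than 11.

11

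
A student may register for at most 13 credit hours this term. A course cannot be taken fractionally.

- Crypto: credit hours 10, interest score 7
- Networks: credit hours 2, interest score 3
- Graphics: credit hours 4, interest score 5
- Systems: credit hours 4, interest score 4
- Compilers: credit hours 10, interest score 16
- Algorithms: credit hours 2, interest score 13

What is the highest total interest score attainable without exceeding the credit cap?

29

Take Compilers and Algorithms: credit hours 10 + 2 = 12 ≤ 13, interest score 16 + 13 = 29.
No other feasible combination does better.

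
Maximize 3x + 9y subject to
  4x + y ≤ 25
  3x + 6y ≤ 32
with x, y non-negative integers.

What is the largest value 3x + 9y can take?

45

(x,y)=(0,5): 4·0+1·5=5≤25, 3·0+6·5=30≤32, objective 45.
(x,y)=(1,4): 4·1+1·4=8≤25, 3·1+6·4=27≤32, objective 39.
Maximum is 45 at (x,y)=(0,5).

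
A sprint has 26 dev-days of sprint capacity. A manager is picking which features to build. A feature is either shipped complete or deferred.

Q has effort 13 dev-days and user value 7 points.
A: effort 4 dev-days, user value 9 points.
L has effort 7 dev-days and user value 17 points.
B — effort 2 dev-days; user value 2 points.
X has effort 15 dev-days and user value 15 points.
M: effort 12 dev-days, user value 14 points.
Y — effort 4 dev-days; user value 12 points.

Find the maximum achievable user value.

Take L, B, M, and Y: effort 7 + 2 + 12 + 4 = 25 ≤ 26, user value 17 + 2 + 14 + 12 = 45.
No other feasible combination does better.

45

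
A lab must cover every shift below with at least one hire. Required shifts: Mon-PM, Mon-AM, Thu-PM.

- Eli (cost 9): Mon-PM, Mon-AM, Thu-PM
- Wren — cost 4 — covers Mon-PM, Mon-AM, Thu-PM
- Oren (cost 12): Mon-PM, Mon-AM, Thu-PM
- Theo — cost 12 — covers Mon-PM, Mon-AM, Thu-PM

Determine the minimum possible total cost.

Wren alone covers Mon-PM, Mon-AM, Thu-PM — every shift.
Total cost: 4.
No cover costs less than 4.

4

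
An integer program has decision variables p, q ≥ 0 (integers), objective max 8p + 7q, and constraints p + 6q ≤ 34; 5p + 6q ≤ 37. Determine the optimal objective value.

56

(p,q)=(7,0): 1·7+6·0=7≤34, 5·7+6·0=35≤37, objective 56.
(p,q)=(6,1): 1·6+6·1=12≤34, 5·6+6·1=36≤37, objective 55.
(p,q)=(6,0): 1·6+6·0=6≤34, 5·6+6·0=30≤37, objective 48.
The best lattice point is (7,0), giving 56.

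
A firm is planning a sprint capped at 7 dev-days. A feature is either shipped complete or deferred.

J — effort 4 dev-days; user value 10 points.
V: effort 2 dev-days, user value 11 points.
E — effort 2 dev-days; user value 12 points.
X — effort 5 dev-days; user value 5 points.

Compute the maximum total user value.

23

Allowing fractional choices, the relaxed optimum would be about 30.5, but features are indivisible.
V + E: effort 2 + 2 = 4 ≤ 7, user value 11 + 12 = 23.
J + V: effort 4 + 2 = 6 ≤ 7, user value 10 + 11 = 21.
J + E: effort 4 + 2 = 6 ≤ 7, user value 10 + 12 = 22.
Best is V and E with total user value 23.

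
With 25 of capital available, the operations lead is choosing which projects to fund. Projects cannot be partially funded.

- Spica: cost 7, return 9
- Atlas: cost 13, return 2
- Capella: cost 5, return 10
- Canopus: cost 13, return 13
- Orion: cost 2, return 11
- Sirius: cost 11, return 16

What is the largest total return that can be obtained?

46

Spica + Capella + Orion + Sirius: cost 7 + 5 + 2 + 11 = 25 ≤ 25, return 9 + 10 + 11 + 16 = 46.
Spica + Orion + Sirius: cost 7 + 2 + 11 = 20 ≤ 25, return 9 + 11 + 16 = 36.
Capella + Orion + Sirius: cost 5 + 2 + 11 = 18 ≤ 25, return 10 + 11 + 16 = 37.
Best is Spica, Capella, Orion, and Sirius with total return 46.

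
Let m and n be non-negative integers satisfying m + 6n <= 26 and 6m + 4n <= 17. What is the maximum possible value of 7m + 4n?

The continuous relaxation peaks at (2.83, 0) with value 19.83; rounding to a feasible lattice point costs some objective.
(m,n)=(2,1): 1·2+6·1=8≤26, 6·2+4·1=16≤17, objective 18.
(m,n)=(1,2): 1·1+6·2=13≤26, 6·1+4·2=14≤17, objective 15.
No feasible integer point exceeds 18.

18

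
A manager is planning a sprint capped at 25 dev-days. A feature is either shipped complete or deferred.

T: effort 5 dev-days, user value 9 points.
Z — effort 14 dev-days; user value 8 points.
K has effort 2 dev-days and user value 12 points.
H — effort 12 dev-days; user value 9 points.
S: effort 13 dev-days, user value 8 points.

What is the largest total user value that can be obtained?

30

T + K + S: effort 5 + 2 + 13 = 20 ≤ 25, user value 9 + 12 + 8 = 29.
T + K + H: effort 5 + 2 + 12 = 19 ≤ 25, user value 9 + 12 + 9 = 30.
Best is T, K, and H with total user value 30.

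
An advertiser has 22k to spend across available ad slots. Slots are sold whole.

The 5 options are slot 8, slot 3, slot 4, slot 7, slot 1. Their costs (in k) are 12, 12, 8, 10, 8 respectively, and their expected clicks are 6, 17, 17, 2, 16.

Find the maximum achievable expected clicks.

34

This is an integer program with binary decision variables.
Take slot 3 and slot 4: cost 12 + 8 = 20 ≤ 22, expected clicks 17 + 17 = 34.
No other feasible combination does better.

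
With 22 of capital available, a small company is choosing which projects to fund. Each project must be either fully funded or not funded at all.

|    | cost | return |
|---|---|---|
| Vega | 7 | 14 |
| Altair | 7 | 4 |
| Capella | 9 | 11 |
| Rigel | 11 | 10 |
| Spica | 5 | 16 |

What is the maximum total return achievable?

This is an integer program with binary decision variables.
Take Vega, Capella, and Spica: cost 7 + 9 + 5 = 21 ≤ 22, return 14 + 11 + 16 = 41.
No other feasible combination does better.

41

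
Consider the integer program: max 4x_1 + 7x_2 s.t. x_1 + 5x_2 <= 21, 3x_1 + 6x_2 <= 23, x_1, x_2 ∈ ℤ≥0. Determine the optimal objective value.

(x_1,x_2)=(7,0) is feasible, giving 28.
(x_1,x_2)=(6,0) is feasible, giving 24.
Maximum is 28 at (x_1,x_2)=(7,0).

28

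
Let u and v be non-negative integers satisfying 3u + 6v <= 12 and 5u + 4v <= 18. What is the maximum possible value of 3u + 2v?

9

Relaxing integrality, the LP optimum is 10.80 at (u,v) = (3.6, 0), which is not an integer point.
(u,v)=(3,0): 3·3+6·0=9≤12, 5·3+4·0=15≤18, objective 9.
(u,v)=(2,1): 3·2+6·1=12≤12, 5·2+4·1=14≤18, objective 8.
(u,v)=(2,0): 3·2+6·0=6≤12, 5·2+4·0=10≤18, objective 6.
Maximum is 9 at (u,v)=(3,0).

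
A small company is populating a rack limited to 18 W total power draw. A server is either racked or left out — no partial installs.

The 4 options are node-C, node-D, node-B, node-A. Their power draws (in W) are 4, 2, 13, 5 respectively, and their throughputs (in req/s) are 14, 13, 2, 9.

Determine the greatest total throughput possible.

36

node-C + node-D: power draw 4 + 2 = 6 ≤ 18, throughput 14 + 13 = 27.
node-C + node-D + node-A: power draw 4 + 2 + 5 = 11 ≤ 18, throughput 14 + 13 + 9 = 36.
Best is node-C, node-D, and node-A with total throughput 36.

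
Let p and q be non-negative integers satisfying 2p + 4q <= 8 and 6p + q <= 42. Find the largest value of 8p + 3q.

(p,q)=(4,0) is feasible, giving 32.
(p,q)=(3,0) is feasible, giving 24.
The best lattice point is (4,0), giving 32.

32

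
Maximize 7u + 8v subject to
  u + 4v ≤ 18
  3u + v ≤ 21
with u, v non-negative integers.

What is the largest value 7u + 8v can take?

(u,v)=(6,3) is feasible, giving 66.
(u,v)=(5,3) is feasible, giving 59.
(u,v)=(6,2) is feasible, giving 58.
(u,v)=(5,2) is feasible, giving 51.
No feasible integer point exceeds 66.

66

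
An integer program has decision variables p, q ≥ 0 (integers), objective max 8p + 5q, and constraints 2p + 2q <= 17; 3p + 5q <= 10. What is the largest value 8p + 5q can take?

Relaxing integrality, the LP optimum is 26.67 at (p,q) = (3.33, 0), which is not an integer point.
(p,q)=(3,0): 2·3+2·0=6≤17, 3·3+5·0=9≤10, objective 24.
(p,q)=(2,0): 2·2+2·0=4≤17, 3·2+5·0=6≤10, objective 16.
The best lattice point is (3,0), giving 24.

24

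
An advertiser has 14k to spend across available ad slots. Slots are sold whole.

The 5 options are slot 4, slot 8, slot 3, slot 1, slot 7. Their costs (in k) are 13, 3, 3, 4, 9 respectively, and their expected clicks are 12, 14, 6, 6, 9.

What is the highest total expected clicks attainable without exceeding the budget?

Allowing fractional choices, the relaxed optimum would be about 30.0, but ad slots are indivisible.
slot 8 + slot 7: cost 3 + 9 = 12 ≤ 14, expected clicks 14 + 9 = 23.
slot 8 + slot 3 + slot 1: cost 3 + 3 + 4 = 10 ≤ 14, expected clicks 14 + 6 + 6 = 26.
Best is slot 8, slot 3, and slot 1 with total expected clicks 26.

26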